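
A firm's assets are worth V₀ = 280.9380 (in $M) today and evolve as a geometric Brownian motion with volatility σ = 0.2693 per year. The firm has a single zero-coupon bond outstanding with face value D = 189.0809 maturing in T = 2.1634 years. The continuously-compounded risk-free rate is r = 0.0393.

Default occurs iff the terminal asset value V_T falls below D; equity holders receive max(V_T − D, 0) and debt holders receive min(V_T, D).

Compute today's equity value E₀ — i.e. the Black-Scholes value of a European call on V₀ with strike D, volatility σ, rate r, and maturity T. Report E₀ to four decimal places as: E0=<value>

d₁ = [ln(V₀/D) + (r + σ²/2)T] / (σ√T)
   = [ln(280.9380/189.0809) + (0.0393 + 0.5·0.2693²)·2.1634] / (0.2693·√2.1634)
   = [0.395959 + 0.163469] / 0.396100 = 1.412341
d₂ = d₁ − σ√T = 1.412341 − 0.396100 = 1.016241
N(d₁) = 0.921075,  N(d₂) = 0.845243,  e^(−rT) = 0.918492
E₀ = V₀·N(d₁) − D·e^(−rT)·N(d₂)
   = 280.9380·0.921075 − 189.0809·0.918492·0.845243 = 111.972257

E0=111.9723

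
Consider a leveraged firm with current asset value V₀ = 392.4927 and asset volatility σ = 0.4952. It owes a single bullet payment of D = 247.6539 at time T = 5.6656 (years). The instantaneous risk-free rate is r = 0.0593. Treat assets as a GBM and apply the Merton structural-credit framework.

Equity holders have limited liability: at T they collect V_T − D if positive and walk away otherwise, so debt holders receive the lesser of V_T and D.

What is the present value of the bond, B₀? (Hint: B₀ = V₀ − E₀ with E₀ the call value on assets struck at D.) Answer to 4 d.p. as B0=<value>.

B0=134.9795

d₁ = [ln(V₀/D) + (r + σ²/2)T] / (σ√T)
   = [ln(392.4927/247.6539) + (0.0593 + 0.5·0.4952²)·5.6656] / (0.4952·√5.6656)
   = [0.460486 + 1.030638] / 1.178701 = 1.265057
d₂ = d₁ − σ√T = 1.265057 − 1.178701 = 0.086356
N(d₁) = 0.897075,  N(d₂) = 0.534408,  e^(−rT) = 0.714644
E₀ = V₀·N(d₁) − D·e^(−rT)·N(d₂)
   = 392.4927·0.897075 − 247.6539·0.714644·0.534408 = 257.513221
B₀ = V₀ − E₀ = 392.4927 − 257.513221 = 134.979479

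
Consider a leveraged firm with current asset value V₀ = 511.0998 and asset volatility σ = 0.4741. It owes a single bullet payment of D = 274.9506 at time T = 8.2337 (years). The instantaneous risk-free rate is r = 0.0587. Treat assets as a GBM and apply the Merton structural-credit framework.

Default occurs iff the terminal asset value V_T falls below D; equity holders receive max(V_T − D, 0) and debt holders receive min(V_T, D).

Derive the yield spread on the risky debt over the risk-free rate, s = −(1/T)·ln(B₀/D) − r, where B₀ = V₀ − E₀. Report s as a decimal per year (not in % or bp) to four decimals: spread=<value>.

spread=0.0338

d₁ = [ln(V₀/D) + (r + σ²/2)T] / (σ√T)
   = [ln(511.0998/274.9506) + (0.0587 + 0.5·0.4741²)·8.2337] / (0.4741·√8.2337)
   = [0.619973 + 1.408666] / 1.360403 = 1.491205
d₂ = d₁ − σ√T = 1.491205 − 1.360403 = 0.130802
N(d₁) = 0.932046,  N(d₂) = 0.552034,  e^(−rT) = 0.616734
E₀ = V₀·N(d₁) − D·e^(−rT)·N(d₂)
   = 511.0998·0.932046 − 274.9506·0.616734·0.552034 = 382.759477
B₀ = V₀ − E₀ = 511.0998 − 382.759477 = 128.340323
spread = −(1/T)·ln(B₀/D) − r = −(1/8.2337)·ln(128.340323/274.9506) − 0.0587 = 0.03383506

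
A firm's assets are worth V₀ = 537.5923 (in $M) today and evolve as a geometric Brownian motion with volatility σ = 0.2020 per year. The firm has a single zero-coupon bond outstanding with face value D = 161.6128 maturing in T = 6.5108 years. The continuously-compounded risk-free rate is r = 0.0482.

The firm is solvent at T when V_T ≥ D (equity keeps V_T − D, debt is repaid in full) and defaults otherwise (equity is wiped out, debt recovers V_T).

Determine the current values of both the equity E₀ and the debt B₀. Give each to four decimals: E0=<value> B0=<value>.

d₁ = [ln(V₀/D) + (r + σ²/2)T] / (σ√T)
   = [ln(537.5923/161.6128) + (0.0482 + 0.5·0.2020²)·6.5108] / (0.2020·√6.5108)
   = [1.201897 + 0.446654] / 0.515429 = 3.198408
d₂ = d₁ − σ√T = 3.198408 − 0.515429 = 2.682979
N(d₁) = 0.999309,  N(d₂) = 0.996352,  e^(−rT) = 0.730650
E₀ = V₀·N(d₁) − D·e^(−rT)·N(d₂)
   = 537.5923·0.999309 − 161.6128·0.730650·0.996352 = 419.569263
B₀ = V₀ − E₀ = 537.5923 − 419.569263 = 118.023037

E0=419.5693 B0=118.0230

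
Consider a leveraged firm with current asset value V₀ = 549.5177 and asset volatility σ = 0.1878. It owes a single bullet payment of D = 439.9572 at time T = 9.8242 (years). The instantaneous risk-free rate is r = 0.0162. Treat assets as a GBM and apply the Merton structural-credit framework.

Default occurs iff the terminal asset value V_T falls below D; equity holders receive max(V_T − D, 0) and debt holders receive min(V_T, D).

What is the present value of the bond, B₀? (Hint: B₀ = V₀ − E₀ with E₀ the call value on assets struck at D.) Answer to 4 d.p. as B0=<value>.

B0=334.5480

d₁ = [ln(V₀/D) + (r + σ²/2)T] / (σ√T)
   = [ln(549.5177/439.9572) + (0.0162 + 0.5·0.1878²)·9.8242] / (0.1878·√9.8242)
   = [0.222364 + 0.332396] / 0.588632 = 0.942455
d₂ = d₁ − σ√T = 0.942455 − 0.588632 = 0.353823
N(d₁) = 0.827020,  N(d₂) = 0.638264,  e^(−rT) = 0.852867
E₀ = V₀·N(d₁) − D·e^(−rT)·N(d₂)
   = 549.5177·0.827020 − 439.9572·0.852867·0.638264 = 214.969668
B₀ = V₀ − E₀ = 549.5177 − 214.969668 = 334.548032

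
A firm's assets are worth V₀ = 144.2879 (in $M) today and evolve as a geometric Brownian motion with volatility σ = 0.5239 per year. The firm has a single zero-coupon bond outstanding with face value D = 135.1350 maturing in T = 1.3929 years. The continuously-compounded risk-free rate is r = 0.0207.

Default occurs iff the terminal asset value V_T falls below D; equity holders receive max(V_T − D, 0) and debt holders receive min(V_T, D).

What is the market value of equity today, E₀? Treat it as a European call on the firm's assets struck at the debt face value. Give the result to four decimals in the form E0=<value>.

d₁ = [ln(V₀/D) + (r + σ²/2)T] / (σ√T)
   = [ln(144.2879/135.1350) + (0.0207 + 0.5·0.5239²)·1.3929] / (0.5239·√1.3929)
   = [0.065536 + 0.219989] / 0.618313 = 0.461780
d₂ = d₁ − σ√T = 0.461780 − 0.618313 = -0.156533
N(d₁) = 0.677881,  N(d₂) = 0.437807,  e^(−rT) = 0.971579
E₀ = V₀·N(d₁) − D·e^(−rT)·N(d₂)
   = 144.2879·0.677881 − 135.1350·0.971579·0.437807 = 40.328461

E0=40.3285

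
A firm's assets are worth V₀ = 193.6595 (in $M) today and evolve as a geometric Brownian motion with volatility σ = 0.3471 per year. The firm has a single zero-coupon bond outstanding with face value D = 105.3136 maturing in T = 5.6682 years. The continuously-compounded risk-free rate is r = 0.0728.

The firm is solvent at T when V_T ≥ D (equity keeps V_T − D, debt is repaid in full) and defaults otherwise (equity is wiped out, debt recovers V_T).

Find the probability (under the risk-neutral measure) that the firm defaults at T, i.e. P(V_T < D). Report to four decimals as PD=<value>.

PD=0.2052

d₁ = [ln(V₀/D) + (r + σ²/2)T] / (σ√T)
   = [ln(193.6595/105.3136) + (0.0728 + 0.5·0.3471²)·5.6682] / (0.3471·√5.6682)
   = [0.609159 + 0.754093] / 0.826375 = 1.649677
d₂ = d₁ − σ√T = 1.649677 − 0.826375 = 0.823302
risk-neutral PD = N(−d₂) = N(-0.823302) = 0.205168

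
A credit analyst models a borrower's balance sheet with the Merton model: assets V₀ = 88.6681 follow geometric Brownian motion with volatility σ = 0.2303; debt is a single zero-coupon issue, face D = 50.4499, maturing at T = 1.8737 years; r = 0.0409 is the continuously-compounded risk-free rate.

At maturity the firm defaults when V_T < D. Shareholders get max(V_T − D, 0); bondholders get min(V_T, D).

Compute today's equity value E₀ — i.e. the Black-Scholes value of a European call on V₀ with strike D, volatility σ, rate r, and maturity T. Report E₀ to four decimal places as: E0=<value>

E0=42.0965

d₁ = [ln(V₀/D) + (r + σ²/2)T] / (σ√T)
   = [ln(88.6681/50.4499) + (0.0409 + 0.5·0.2303²)·1.8737] / (0.2303·√1.8737)
   = [0.563919 + 0.126323] / 0.315242 = 2.189564
d₂ = d₁ − σ√T = 2.189564 − 0.315242 = 1.874322
N(d₁) = 0.985722,  N(d₂) = 0.969557,  e^(−rT) = 0.926228
E₀ = V₀·N(d₁) − D·e^(−rT)·N(d₂)
   = 88.6681·0.985722 − 50.4499·0.926228·0.969557 = 42.096514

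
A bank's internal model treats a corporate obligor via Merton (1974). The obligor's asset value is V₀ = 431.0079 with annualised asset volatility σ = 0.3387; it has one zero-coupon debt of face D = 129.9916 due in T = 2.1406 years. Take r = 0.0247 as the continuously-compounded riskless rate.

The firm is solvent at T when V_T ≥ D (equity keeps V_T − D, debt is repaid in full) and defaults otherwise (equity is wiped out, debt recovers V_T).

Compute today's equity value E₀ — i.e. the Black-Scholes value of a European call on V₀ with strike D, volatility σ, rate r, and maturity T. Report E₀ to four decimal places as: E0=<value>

E0=307.9169

d₁ = [ln(V₀/D) + (r + σ²/2)T] / (σ√T)
   = [ln(431.0079/129.9916) + (0.0247 + 0.5·0.3387²)·2.1406] / (0.3387·√2.1406)
   = [1.198657 + 0.175655] / 0.495545 = 2.773335
d₂ = d₁ − σ√T = 2.773335 − 0.495545 = 2.277790
N(d₁) = 0.997226,  N(d₂) = 0.988630,  e^(−rT) = 0.948501
E₀ = V₀·N(d₁) − D·e^(−rT)·N(d₂)
   = 431.0079·0.997226 − 129.9916·0.948501·0.988630 = 307.916893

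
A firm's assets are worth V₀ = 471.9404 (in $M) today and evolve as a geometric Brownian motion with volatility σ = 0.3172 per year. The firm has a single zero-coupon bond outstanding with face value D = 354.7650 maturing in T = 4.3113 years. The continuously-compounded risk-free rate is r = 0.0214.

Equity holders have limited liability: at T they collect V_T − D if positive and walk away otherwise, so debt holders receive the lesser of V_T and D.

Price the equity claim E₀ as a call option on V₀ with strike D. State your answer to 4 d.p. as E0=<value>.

d₁ = [ln(V₀/D) + (r + σ²/2)T] / (σ√T)
   = [ln(471.9404/354.7650) + (0.0214 + 0.5·0.3172²)·4.3113] / (0.3172·√4.3113)
   = [0.285397 + 0.309154] / 0.658624 = 0.902718
d₂ = d₁ − σ√T = 0.902718 − 0.658624 = 0.244094
N(d₁) = 0.816662,  N(d₂) = 0.596421,  e^(−rT) = 0.911866
E₀ = V₀·N(d₁) − D·e^(−rT)·N(d₂)
   = 471.9404·0.816662 − 354.7650·0.911866·0.596421 = 192.474681

E0=192.4747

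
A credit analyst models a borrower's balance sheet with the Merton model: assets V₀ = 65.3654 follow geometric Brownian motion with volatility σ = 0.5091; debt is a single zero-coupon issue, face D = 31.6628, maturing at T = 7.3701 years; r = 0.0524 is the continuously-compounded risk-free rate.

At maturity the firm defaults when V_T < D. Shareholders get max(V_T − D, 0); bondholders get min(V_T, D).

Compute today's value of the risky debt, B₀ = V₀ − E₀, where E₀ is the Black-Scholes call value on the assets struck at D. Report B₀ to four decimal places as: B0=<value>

B0=16.1362

d₁ = [ln(V₀/D) + (r + σ²/2)T] / (σ√T)
   = [ln(65.3654/31.6628) + (0.0524 + 0.5·0.5091²)·7.3701] / (0.5091·√7.3701)
   = [0.724851 + 1.341295] / 1.382101 = 1.494931
d₂ = d₁ − σ√T = 1.494931 − 1.382101 = 0.112830
N(d₁) = 0.932534,  N(d₂) = 0.544917,  e^(−rT) = 0.679639
E₀ = V₀·N(d₁) − D·e^(−rT)·N(d₂)
   = 65.3654·0.932534 − 31.6628·0.679639·0.544917 = 49.229215
B₀ = V₀ − E₀ = 65.3654 − 49.229215 = 16.136185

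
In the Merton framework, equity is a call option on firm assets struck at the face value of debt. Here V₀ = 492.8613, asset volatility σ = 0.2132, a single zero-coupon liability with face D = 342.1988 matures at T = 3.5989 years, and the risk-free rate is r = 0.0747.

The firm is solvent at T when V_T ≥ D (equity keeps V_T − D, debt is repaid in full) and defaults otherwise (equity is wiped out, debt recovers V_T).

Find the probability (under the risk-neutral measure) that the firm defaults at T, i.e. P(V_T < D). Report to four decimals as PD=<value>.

d₁ = [ln(V₀/D) + (r + σ²/2)T] / (σ√T)
   = [ln(492.8613/342.1988) + (0.0747 + 0.5·0.2132²)·3.5989] / (0.2132·√3.5989)
   = [0.364836 + 0.350630] / 0.404457 = 1.768957
d₂ = d₁ − σ√T = 1.768957 − 0.404457 = 1.364500
risk-neutral PD = N(−d₂) = N(-1.364500) = 0.086205

PD=0.0862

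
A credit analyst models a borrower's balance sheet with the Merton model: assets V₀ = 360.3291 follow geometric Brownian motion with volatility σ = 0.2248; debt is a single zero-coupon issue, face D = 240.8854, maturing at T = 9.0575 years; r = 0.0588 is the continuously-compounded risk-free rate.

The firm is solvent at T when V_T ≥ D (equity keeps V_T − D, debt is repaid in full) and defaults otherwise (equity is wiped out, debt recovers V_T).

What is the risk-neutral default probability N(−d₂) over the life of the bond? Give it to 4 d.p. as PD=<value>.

PD=0.1482

d₁ = [ln(V₀/D) + (r + σ²/2)T] / (σ√T)
   = [ln(360.3291/240.8854) + (0.0588 + 0.5·0.2248²)·9.0575] / (0.2248·√9.0575)
   = [0.402696 + 0.761442] / 0.676551 = 1.720695
d₂ = d₁ − σ√T = 1.720695 − 0.676551 = 1.044145
risk-neutral PD = N(−d₂) = N(-1.044145) = 0.148209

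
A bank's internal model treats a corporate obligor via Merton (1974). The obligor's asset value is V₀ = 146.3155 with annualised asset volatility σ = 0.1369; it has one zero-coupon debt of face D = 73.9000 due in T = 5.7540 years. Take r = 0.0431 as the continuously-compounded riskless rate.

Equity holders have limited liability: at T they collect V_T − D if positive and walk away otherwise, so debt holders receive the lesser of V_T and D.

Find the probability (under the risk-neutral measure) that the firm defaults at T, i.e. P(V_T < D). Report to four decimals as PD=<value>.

PD=0.0038

d₁ = [ln(V₀/D) + (r + σ²/2)T] / (σ√T)
   = [ln(146.3155/73.9000) + (0.0431 + 0.5·0.1369²)·5.7540] / (0.1369·√5.7540)
   = [0.683052 + 0.301917] / 0.328389 = 2.999400
d₂ = d₁ − σ√T = 2.999400 − 0.328389 = 2.671011
risk-neutral PD = N(−d₂) = N(-2.671011) = 0.003781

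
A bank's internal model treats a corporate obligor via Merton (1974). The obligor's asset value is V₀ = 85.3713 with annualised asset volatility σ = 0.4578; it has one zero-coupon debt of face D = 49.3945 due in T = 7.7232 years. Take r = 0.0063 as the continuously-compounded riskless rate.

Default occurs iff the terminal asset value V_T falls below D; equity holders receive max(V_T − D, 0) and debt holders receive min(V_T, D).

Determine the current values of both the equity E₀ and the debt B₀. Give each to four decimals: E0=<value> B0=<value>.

E0=53.4825 B0=31.8888

d₁ = [ln(V₀/D) + (r + σ²/2)T] / (σ√T)
   = [ln(85.3713/49.3945) + (0.0063 + 0.5·0.4578²)·7.7232] / (0.4578·√7.7232)
   = [0.547171 + 0.857974] / 1.272256 = 1.104451
d₂ = d₁ − σ√T = 1.104451 − 1.272256 = -0.167805
N(d₁) = 0.865301,  N(d₂) = 0.433369,  e^(−rT) = 0.952509
E₀ = V₀·N(d₁) − D·e^(−rT)·N(d₂)
   = 85.3713·0.865301 − 49.3945·0.952509·0.433369 = 53.482475
B₀ = V₀ − E₀ = 85.3713 − 53.482475 = 31.888825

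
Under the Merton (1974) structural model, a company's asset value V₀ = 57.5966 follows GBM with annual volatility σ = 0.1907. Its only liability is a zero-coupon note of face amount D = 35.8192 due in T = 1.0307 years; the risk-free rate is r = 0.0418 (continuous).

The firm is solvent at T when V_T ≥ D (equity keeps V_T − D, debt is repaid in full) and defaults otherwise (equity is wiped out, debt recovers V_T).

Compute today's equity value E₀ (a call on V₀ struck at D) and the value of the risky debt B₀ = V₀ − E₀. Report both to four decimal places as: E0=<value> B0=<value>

d₁ = [ln(V₀/D) + (r + σ²/2)T] / (σ√T)
   = [ln(57.5966/35.8192) + (0.0418 + 0.5·0.1907²)·1.0307] / (0.1907·√1.0307)
   = [0.474979 + 0.061825] / 0.193605 = 2.772676
d₂ = d₁ − σ√T = 2.772676 − 0.193605 = 2.579071
N(d₁) = 0.997220,  N(d₂) = 0.995047,  e^(−rT) = 0.957832
E₀ = V₀·N(d₁) − D·e^(−rT)·N(d₂)
   = 57.5966·0.997220 − 35.8192·0.957832·0.995047 = 23.297668
B₀ = V₀ − E₀ = 57.5966 − 23.297668 = 34.298932

E0=23.2977 B0=34.2989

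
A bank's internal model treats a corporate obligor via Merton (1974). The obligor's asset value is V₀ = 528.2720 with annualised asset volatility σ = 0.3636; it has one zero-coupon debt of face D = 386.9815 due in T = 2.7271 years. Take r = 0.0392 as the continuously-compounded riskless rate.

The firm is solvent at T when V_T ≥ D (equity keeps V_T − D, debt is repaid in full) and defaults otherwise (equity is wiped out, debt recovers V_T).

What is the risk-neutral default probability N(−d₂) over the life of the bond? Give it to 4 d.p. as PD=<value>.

d₁ = [ln(V₀/D) + (r + σ²/2)T] / (σ√T)
   = [ln(528.2720/386.9815) + (0.0392 + 0.5·0.3636²)·2.7271] / (0.3636·√2.7271)
   = [0.311234 + 0.287170] / 0.600447 = 0.996600
d₂ = d₁ − σ√T = 0.996600 − 0.600447 = 0.396153
risk-neutral PD = N(−d₂) = N(-0.396153) = 0.345996

PD=0.3460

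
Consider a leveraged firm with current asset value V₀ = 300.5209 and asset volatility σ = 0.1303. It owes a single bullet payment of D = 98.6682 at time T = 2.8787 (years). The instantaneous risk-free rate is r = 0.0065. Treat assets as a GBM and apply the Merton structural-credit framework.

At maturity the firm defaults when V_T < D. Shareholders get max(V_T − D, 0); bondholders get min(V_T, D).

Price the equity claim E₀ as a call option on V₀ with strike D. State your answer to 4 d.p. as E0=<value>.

d₁ = [ln(V₀/D) + (r + σ²/2)T] / (σ√T)
   = [ln(300.5209/98.6682) + (0.0065 + 0.5·0.1303²)·2.8787] / (0.1303·√2.8787)
   = [1.113755 + 0.043149] / 0.221077 = 5.233046
d₂ = d₁ − σ√T = 5.233046 − 0.221077 = 5.011969
N(d₁) = 1.000000,  N(d₂) = 1.000000,  e^(−rT) = 0.981462
E₀ = V₀·N(d₁) − D·e^(−rT)·N(d₂)
   = 300.5209·1.000000 − 98.6682·0.981462·1.000000 = 203.681770

E0=203.6818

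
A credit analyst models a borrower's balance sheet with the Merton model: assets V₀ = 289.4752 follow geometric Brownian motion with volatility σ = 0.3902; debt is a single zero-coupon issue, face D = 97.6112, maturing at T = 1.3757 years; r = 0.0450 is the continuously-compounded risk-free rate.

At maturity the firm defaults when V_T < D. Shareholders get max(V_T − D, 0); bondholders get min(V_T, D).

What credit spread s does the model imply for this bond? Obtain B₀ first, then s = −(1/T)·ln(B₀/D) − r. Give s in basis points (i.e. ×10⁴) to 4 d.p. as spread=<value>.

spread=11.2236

d₁ = [ln(V₀/D) + (r + σ²/2)T] / (σ√T)
   = [ln(289.4752/97.6112) + (0.0450 + 0.5·0.3902²)·1.3757] / (0.3902·√1.3757)
   = [1.087077 + 0.166636] / 0.457667 = 2.739360
d₂ = d₁ − σ√T = 2.739360 − 0.457667 = 2.281693
N(d₁) = 0.996922,  N(d₂) = 0.988746,  e^(−rT) = 0.939971
E₀ = V₀·N(d₁) − D·e^(−rT)·N(d₂)
   = 289.4752·0.996922 − 97.6112·0.939971·0.988746 = 197.865084
B₀ = V₀ − E₀ = 289.4752 − 197.865084 = 91.610116
spread = −(1/T)·ln(B₀/D) − r = −(1/1.3757)·ln(91.610116/97.6112) − 0.0450 = 0.00112236
in basis points: 0.00112236 × 10⁴ = 11.2236 bp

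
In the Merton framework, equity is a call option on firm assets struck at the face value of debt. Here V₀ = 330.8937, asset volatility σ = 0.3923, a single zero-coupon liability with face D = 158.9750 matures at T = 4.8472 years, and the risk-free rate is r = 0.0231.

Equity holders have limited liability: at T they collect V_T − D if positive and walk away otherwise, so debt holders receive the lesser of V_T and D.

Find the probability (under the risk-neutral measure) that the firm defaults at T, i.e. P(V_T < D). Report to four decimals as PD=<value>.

PD=0.2924

d₁ = [ln(V₀/D) + (r + σ²/2)T] / (σ√T)
   = [ln(330.8937/158.9750) + (0.0231 + 0.5·0.3923²)·4.8472] / (0.3923·√4.8472)
   = [0.733050 + 0.484961] / 0.863702 = 1.410222
d₂ = d₁ − σ√T = 1.410222 − 0.863702 = 0.546520
risk-neutral PD = N(−d₂) = N(-0.546520) = 0.292354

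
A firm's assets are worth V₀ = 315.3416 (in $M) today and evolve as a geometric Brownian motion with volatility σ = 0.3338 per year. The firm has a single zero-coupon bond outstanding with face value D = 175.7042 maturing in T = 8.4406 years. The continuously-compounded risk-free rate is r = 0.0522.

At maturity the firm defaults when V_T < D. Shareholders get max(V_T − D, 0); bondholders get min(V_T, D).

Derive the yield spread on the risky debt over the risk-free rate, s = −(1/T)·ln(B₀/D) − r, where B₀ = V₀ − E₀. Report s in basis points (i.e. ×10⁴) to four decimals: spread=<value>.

d₁ = [ln(V₀/D) + (r + σ²/2)T] / (σ√T)
   = [ln(315.3416/175.7042) + (0.0522 + 0.5·0.3338²)·8.4406] / (0.3338·√8.4406)
   = [0.584855 + 0.910835] / 0.969779 = 1.542299
d₂ = d₁ − σ√T = 1.542299 − 0.969779 = 0.572520
N(d₁) = 0.938500,  N(d₂) = 0.716515,  e^(−rT) = 0.643651
E₀ = V₀·N(d₁) − D·e^(−rT)·N(d₂)
   = 315.3416·0.938500 − 175.7042·0.643651·0.716515 = 214.915755
B₀ = V₀ − E₀ = 315.3416 − 214.915755 = 100.425845
spread = −(1/T)·ln(B₀/D) − r = −(1/8.4406)·ln(100.425845/175.7042) − 0.0522 = 0.01407281
in basis points: 0.01407281 × 10⁴ = 140.7281 bp

spread=140.7281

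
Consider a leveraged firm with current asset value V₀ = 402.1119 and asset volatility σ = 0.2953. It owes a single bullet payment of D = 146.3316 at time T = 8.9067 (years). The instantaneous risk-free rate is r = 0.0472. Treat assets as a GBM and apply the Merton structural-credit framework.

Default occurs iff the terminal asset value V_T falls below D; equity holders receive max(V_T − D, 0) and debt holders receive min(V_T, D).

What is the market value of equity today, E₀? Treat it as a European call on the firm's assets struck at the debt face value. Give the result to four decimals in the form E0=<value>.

d₁ = [ln(V₀/D) + (r + σ²/2)T] / (σ√T)
   = [ln(402.1119/146.3316) + (0.0472 + 0.5·0.2953²)·8.9067] / (0.2953·√8.9067)
   = [1.010855 + 0.808738] / 0.881296 = 2.064678
d₂ = d₁ − σ√T = 2.064678 − 0.881296 = 1.183382
N(d₁) = 0.980523,  N(d₂) = 0.881671,  e^(−rT) = 0.656787
E₀ = V₀·N(d₁) − D·e^(−rT)·N(d₂)
   = 402.1119·0.980523 − 146.3316·0.656787·0.881671 = 309.543878

E0=309.5439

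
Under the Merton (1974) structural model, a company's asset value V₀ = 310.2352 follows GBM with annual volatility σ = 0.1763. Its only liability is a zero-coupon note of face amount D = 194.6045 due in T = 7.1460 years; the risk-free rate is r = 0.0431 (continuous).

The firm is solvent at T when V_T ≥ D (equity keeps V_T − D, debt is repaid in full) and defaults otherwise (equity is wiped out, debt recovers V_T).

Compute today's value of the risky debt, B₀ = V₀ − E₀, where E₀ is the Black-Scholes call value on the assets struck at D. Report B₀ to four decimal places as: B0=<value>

B0=140.9785

d₁ = [ln(V₀/D) + (r + σ²/2)T] / (σ√T)
   = [ln(310.2352/194.6045) + (0.0431 + 0.5·0.1763²)·7.1460] / (0.1763·√7.1460)
   = [0.466361 + 0.419047] / 0.471285 = 1.878711
d₂ = d₁ − σ√T = 1.878711 − 0.471285 = 1.407426
N(d₁) = 0.969858,  N(d₂) = 0.920349,  e^(−rT) = 0.734921
E₀ = V₀·N(d₁) − D·e^(−rT)·N(d₂)
   = 310.2352·0.969858 − 194.6045·0.734921·0.920349 = 169.256748
B₀ = V₀ − E₀ = 310.2352 − 169.256748 = 140.978452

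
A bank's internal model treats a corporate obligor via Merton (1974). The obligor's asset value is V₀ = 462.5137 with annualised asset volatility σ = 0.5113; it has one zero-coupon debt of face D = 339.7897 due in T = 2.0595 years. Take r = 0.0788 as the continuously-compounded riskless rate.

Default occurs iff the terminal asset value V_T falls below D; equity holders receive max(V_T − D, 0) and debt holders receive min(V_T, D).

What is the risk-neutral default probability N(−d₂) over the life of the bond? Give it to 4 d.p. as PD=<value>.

d₁ = [ln(V₀/D) + (r + σ²/2)T] / (σ√T)
   = [ln(462.5137/339.7897) + (0.0788 + 0.5·0.5113²)·2.0595] / (0.5113·√2.0595)
   = [0.308349 + 0.431494] / 0.733764 = 1.008284
d₂ = d₁ − σ√T = 1.008284 − 0.733764 = 0.274520
risk-neutral PD = N(−d₂) = N(-0.274520) = 0.391843

PD=0.3918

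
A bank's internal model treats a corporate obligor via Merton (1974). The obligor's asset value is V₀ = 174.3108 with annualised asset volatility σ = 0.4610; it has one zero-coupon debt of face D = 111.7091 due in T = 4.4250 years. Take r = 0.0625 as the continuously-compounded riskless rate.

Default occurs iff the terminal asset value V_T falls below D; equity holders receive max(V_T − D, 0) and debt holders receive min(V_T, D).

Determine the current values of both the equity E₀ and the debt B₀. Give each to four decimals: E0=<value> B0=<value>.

E0=104.1931 B0=70.1177

d₁ = [ln(V₀/D) + (r + σ²/2)T] / (σ√T)
   = [ln(174.3108/111.7091) + (0.0625 + 0.5·0.4610²)·4.4250] / (0.4610·√4.4250)
   = [0.444942 + 0.746765] / 0.969745 = 1.228887
d₂ = d₁ − σ√T = 1.228887 − 0.969745 = 0.259142
N(d₁) = 0.890443,  N(d₂) = 0.602237,  e^(−rT) = 0.758386
E₀ = V₀·N(d₁) − D·e^(−rT)·N(d₂)
   = 174.3108·0.890443 − 111.7091·0.758386·0.602237 = 104.193103
B₀ = V₀ − E₀ = 174.3108 − 104.193103 = 70.117697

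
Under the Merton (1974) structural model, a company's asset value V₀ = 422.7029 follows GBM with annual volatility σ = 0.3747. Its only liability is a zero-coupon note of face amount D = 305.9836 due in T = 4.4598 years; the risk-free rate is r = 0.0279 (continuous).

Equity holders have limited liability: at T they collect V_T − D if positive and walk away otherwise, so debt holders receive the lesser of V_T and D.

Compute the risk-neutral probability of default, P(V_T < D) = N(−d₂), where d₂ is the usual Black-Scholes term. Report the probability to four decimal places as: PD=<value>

d₁ = [ln(V₀/D) + (r + σ²/2)T] / (σ√T)
   = [ln(422.7029/305.9836) + (0.0279 + 0.5·0.3747²)·4.4598] / (0.3747·√4.4598)
   = [0.323138 + 0.437507] / 0.791300 = 0.961259
d₂ = d₁ − σ√T = 0.961259 − 0.791300 = 0.169959
risk-neutral PD = N(−d₂) = N(-0.169959) = 0.432521

PD=0.4325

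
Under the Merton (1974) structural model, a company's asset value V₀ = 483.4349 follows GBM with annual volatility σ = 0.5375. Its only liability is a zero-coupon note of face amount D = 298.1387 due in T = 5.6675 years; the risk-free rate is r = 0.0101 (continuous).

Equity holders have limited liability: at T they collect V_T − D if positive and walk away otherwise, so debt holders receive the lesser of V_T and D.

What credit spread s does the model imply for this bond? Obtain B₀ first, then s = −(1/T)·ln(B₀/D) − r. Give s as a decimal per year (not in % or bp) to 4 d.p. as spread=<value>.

spread=0.0730

d₁ = [ln(V₀/D) + (r + σ²/2)T] / (σ√T)
   = [ln(483.4349/298.1387) + (0.0101 + 0.5·0.5375²)·5.6675] / (0.5375·√5.6675)
   = [0.483358 + 0.875930] / 1.279600 = 1.062275
d₂ = d₁ − σ√T = 1.062275 − 1.279600 = -0.217325
N(d₁) = 0.855945,  N(d₂) = 0.413978,  e^(−rT) = 0.944366
E₀ = V₀·N(d₁) − D·e^(−rT)·N(d₂)
   = 483.4349·0.855945 − 298.1387·0.944366·0.413978 = 297.237285
B₀ = V₀ − E₀ = 483.4349 − 297.237285 = 186.197615
spread = −(1/T)·ln(B₀/D) − r = −(1/5.6675)·ln(186.197615/298.1387) − 0.0101 = 0.07296136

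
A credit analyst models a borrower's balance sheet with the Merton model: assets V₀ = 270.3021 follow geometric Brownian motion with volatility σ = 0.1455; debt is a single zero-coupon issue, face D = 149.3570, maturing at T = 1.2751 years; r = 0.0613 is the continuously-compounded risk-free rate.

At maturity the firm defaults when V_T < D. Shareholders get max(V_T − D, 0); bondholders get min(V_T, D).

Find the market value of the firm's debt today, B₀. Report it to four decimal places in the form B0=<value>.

d₁ = [ln(V₀/D) + (r + σ²/2)T] / (σ√T)
   = [ln(270.3021/149.3570) + (0.0613 + 0.5·0.1455²)·1.2751] / (0.1455·√1.2751)
   = [0.593201 + 0.091661] / 0.164299 = 4.168383
d₂ = d₁ − σ√T = 4.168383 − 0.164299 = 4.004084
N(d₁) = 0.999985,  N(d₂) = 0.999969,  e^(−rT) = 0.924813
E₀ = V₀·N(d₁) − D·e^(−rT)·N(d₂)
   = 270.3021·0.999985 − 149.3570·0.924813·0.999969 = 132.174946
B₀ = V₀ − E₀ = 270.3021 − 132.174946 = 138.127154

B0=138.1272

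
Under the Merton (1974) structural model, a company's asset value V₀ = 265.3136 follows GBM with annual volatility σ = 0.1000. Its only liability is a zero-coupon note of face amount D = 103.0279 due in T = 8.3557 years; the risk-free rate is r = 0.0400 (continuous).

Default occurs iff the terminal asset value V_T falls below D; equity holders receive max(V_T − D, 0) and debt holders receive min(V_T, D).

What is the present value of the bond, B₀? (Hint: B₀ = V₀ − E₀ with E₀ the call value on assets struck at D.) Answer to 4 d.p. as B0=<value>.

B0=73.7567

d₁ = [ln(V₀/D) + (r + σ²/2)T] / (σ√T)
   = [ln(265.3136/103.0279) + (0.0400 + 0.5·0.1000²)·8.3557] / (0.1000·√8.3557)
   = [0.945913 + 0.376007] / 0.289062 = 4.573129
d₂ = d₁ − σ√T = 4.573129 − 0.289062 = 4.284067
N(d₁) = 0.999998,  N(d₂) = 0.999991,  e^(−rT) = 0.715891
E₀ = V₀·N(d₁) − D·e^(−rT)·N(d₂)
   = 265.3136·0.999998 − 103.0279·0.715891·0.999991 = 191.556940
B₀ = V₀ − E₀ = 265.3136 − 191.556940 = 73.756660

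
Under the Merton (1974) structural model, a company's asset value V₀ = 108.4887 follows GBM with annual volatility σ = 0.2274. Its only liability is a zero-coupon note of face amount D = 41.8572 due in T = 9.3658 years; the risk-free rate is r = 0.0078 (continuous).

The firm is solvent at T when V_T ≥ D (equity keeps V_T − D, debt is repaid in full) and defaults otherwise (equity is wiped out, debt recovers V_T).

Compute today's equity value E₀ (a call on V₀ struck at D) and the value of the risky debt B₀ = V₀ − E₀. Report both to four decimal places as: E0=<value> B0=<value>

d₁ = [ln(V₀/D) + (r + σ²/2)T] / (σ√T)
   = [ln(108.4887/41.8572) + (0.0078 + 0.5·0.2274²)·9.3658] / (0.2274·√9.3658)
   = [0.952382 + 0.315210] / 0.695926 = 1.821447
d₂ = d₁ − σ√T = 1.821447 − 0.695926 = 1.125521
N(d₁) = 0.965731,  N(d₂) = 0.869816,  e^(−rT) = 0.929551
E₀ = V₀·N(d₁) − D·e^(−rT)·N(d₂)
   = 108.4887·0.965731 − 41.8572·0.929551·0.869816 = 70.927691
B₀ = V₀ − E₀ = 108.4887 − 70.927691 = 37.561009

E0=70.9277 B0=37.5610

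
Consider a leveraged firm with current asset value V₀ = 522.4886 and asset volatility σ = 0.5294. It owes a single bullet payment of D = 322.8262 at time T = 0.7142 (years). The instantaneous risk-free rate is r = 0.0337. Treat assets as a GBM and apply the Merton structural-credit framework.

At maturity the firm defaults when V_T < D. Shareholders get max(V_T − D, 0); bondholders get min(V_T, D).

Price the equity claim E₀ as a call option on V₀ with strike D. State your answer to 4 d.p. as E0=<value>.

E0=218.8838

d₁ = [ln(V₀/D) + (r + σ²/2)T] / (σ√T)
   = [ln(522.4886/322.8262) + (0.0337 + 0.5·0.5294²)·0.7142] / (0.5294·√0.7142)
   = [0.481489 + 0.124151] / 0.447398 = 1.353695
d₂ = d₁ − σ√T = 1.353695 − 0.447398 = 0.906297
N(d₁) = 0.912083,  N(d₂) = 0.817611,  e^(−rT) = 0.976219
E₀ = V₀·N(d₁) − D·e^(−rT)·N(d₂)
   = 522.4886·0.912083 − 322.8262·0.976219·0.817611 = 218.883845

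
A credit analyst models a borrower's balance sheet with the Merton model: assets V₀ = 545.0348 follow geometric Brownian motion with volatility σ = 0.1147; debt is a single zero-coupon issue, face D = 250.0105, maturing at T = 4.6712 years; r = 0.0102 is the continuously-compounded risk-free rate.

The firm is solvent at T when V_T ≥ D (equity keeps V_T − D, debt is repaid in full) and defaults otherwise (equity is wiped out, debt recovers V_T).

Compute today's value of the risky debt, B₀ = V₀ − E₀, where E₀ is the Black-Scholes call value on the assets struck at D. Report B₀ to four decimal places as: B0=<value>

d₁ = [ln(V₀/D) + (r + σ²/2)T] / (σ√T)
   = [ln(545.0348/250.0105) + (0.0102 + 0.5·0.1147²)·4.6712] / (0.1147·√4.6712)
   = [0.779347 + 0.078374] / 0.247901 = 3.459936
d₂ = d₁ − σ√T = 3.459936 − 0.247901 = 3.212035
N(d₁) = 0.999730,  N(d₂) = 0.999341,  e^(−rT) = 0.953471
E₀ = V₀·N(d₁) − D·e^(−rT)·N(d₂)
   = 545.0348·0.999730 − 250.0105·0.953471·0.999341 = 306.666878
B₀ = V₀ − E₀ = 545.0348 − 306.666878 = 238.367922

B0=238.3679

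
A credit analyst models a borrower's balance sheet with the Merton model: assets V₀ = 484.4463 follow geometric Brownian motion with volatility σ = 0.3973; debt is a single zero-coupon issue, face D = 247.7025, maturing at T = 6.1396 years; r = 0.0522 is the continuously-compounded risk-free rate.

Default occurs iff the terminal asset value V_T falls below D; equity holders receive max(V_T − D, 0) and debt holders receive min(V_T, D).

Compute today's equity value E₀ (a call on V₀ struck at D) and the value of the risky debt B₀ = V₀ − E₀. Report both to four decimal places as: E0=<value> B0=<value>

E0=326.7887 B0=157.6576

d₁ = [ln(V₀/D) + (r + σ²/2)T] / (σ√T)
   = [ln(484.4463/247.7025) + (0.0522 + 0.5·0.3973²)·6.1396] / (0.3973·√6.1396)
   = [0.670778 + 0.805047] / 0.984439 = 1.499154
d₂ = d₁ − σ√T = 1.499154 − 0.984439 = 0.514715
N(d₁) = 0.933083,  N(d₂) = 0.696624,  e^(−rT) = 0.725795
E₀ = V₀·N(d₁) − D·e^(−rT)·N(d₂)
   = 484.4463·0.933083 − 247.7025·0.725795·0.696624 = 326.788678
B₀ = V₀ − E₀ = 484.4463 − 326.788678 = 157.657622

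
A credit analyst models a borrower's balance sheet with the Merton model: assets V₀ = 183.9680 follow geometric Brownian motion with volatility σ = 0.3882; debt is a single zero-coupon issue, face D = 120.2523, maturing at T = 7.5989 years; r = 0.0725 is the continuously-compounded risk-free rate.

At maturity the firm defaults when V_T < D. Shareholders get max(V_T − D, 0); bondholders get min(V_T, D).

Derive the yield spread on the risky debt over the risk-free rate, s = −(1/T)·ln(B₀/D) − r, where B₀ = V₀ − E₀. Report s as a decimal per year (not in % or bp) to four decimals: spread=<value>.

spread=0.0225

d₁ = [ln(V₀/D) + (r + σ²/2)T] / (σ√T)
   = [ln(183.9680/120.2523) + (0.0725 + 0.5·0.3882²)·7.5989] / (0.3882·√7.5989)
   = [0.425170 + 1.123494] / 1.070116 = 1.447193
d₂ = d₁ − σ√T = 1.447193 − 1.070116 = 0.377077
N(d₁) = 0.926079,  N(d₂) = 0.646942,  e^(−rT) = 0.576419
E₀ = V₀·N(d₁) − D·e^(−rT)·N(d₂)
   = 183.9680·0.926079 − 120.2523·0.576419·0.646942 = 125.525583
B₀ = V₀ − E₀ = 183.9680 − 125.525583 = 58.442417
spread = −(1/T)·ln(B₀/D) − r = −(1/7.5989)·ln(58.442417/120.2523) − 0.0725 = 0.02245455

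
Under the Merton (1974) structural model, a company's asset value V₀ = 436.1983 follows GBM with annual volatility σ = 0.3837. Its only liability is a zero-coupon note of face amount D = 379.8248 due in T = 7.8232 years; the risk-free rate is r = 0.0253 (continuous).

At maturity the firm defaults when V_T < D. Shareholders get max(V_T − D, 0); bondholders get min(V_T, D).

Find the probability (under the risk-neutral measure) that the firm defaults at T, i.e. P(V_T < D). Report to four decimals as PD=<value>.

d₁ = [ln(V₀/D) + (r + σ²/2)T] / (σ√T)
   = [ln(436.1983/379.8248) + (0.0253 + 0.5·0.3837²)·7.8232] / (0.3837·√7.8232)
   = [0.138387 + 0.773815] / 1.073208 = 0.849977
d₂ = d₁ − σ√T = 0.849977 − 1.073208 = -0.223232
risk-neutral PD = N(−d₂) = N(0.223232) = 0.588322

PD=0.5883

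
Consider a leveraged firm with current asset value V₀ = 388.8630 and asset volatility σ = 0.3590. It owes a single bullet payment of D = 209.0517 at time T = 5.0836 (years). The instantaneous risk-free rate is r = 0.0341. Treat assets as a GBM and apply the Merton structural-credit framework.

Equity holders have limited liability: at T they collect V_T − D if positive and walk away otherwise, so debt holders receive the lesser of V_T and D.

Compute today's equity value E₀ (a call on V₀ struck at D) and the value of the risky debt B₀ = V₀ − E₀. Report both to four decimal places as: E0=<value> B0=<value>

E0=230.4471 B0=158.4159

d₁ = [ln(V₀/D) + (r + σ²/2)T] / (σ√T)
   = [ln(388.8630/209.0517) + (0.0341 + 0.5·0.3590²)·5.0836] / (0.3590·√5.0836)
   = [0.620646 + 0.500940] / 0.809432 = 1.385646
d₂ = d₁ − σ√T = 1.385646 − 0.809432 = 0.576215
N(d₁) = 0.917073,  N(d₂) = 0.717765,  e^(−rT) = 0.840843
E₀ = V₀·N(d₁) − D·e^(−rT)·N(d₂)
   = 388.8630·0.917073 − 209.0517·0.840843·0.717765 = 230.447149
B₀ = V₀ − E₀ = 388.8630 − 230.447149 = 158.415851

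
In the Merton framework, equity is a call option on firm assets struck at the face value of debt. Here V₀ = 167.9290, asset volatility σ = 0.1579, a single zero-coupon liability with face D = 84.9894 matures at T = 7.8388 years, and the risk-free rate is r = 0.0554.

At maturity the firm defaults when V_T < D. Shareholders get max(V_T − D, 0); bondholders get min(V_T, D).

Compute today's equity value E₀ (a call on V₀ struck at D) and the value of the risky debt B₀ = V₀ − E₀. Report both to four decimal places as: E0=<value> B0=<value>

d₁ = [ln(V₀/D) + (r + σ²/2)T] / (σ√T)
   = [ln(167.9290/84.9894) + (0.0554 + 0.5·0.1579²)·7.8388] / (0.1579·√7.8388)
   = [0.681015 + 0.531990] / 0.442086 = 2.743819
d₂ = d₁ − σ√T = 2.743819 − 0.442086 = 2.301733
N(d₁) = 0.996964,  N(d₂) = 0.989325,  e^(−rT) = 0.647738
E₀ = V₀·N(d₁) − D·e^(−rT)·N(d₂)
   = 167.9290·0.996964 − 84.9894·0.647738·0.989325 = 112.955932
B₀ = V₀ − E₀ = 167.9290 − 112.955932 = 54.973068

E0=112.9559 B0=54.9731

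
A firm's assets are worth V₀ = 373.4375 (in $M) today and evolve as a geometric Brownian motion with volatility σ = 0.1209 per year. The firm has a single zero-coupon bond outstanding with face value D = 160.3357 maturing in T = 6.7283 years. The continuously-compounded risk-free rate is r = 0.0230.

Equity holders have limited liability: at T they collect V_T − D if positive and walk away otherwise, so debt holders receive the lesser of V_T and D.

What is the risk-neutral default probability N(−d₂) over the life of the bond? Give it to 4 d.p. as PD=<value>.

d₁ = [ln(V₀/D) + (r + σ²/2)T] / (σ√T)
   = [ln(373.4375/160.3357) + (0.0230 + 0.5·0.1209²)·6.7283] / (0.1209·√6.7283)
   = [0.845481 + 0.203924] / 0.313602 = 3.346294
d₂ = d₁ − σ√T = 3.346294 − 0.313602 = 3.032692
risk-neutral PD = N(−d₂) = N(-3.032692) = 0.001212

PD=0.0012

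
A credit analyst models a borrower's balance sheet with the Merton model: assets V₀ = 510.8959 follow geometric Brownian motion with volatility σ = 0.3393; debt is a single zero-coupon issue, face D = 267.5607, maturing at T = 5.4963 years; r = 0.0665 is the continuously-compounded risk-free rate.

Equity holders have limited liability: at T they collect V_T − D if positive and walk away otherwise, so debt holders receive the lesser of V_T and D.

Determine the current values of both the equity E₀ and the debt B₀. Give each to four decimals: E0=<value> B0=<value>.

E0=336.4450 B0=174.4509

d₁ = [ln(V₀/D) + (r + σ²/2)T] / (σ√T)
   = [ln(510.8959/267.5607) + (0.0665 + 0.5·0.3393²)·5.4963] / (0.3393·√5.4963)
   = [0.646819 + 0.681883] / 0.795461 = 1.670355
d₂ = d₁ − σ√T = 1.670355 − 0.795461 = 0.874894
N(d₁) = 0.952575,  N(d₂) = 0.809184,  e^(−rT) = 0.693847
E₀ = V₀·N(d₁) − D·e^(−rT)·N(d₂)
   = 510.8959·0.952575 − 267.5607·0.693847·0.809184 = 336.444954
B₀ = V₀ − E₀ = 510.8959 − 336.444954 = 174.450946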